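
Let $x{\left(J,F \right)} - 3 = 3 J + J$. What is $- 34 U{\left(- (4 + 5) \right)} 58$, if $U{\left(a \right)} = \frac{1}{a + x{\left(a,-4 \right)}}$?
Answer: $\frac{986}{21} \approx 46.952$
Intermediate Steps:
$x{\left(J,F \right)} = 3 + 4 J$ ($x{\left(J,F \right)} = 3 + \left(3 J + J\right) = 3 + 4 J$)
$U{\left(a \right)} = \frac{1}{3 + 5 a}$ ($U{\left(a \right)} = \frac{1}{a + \left(3 + 4 a\right)} = \frac{1}{3 + 5 a}$)
$- 34 U{\left(- (4 + 5) \right)} 58 = - \frac{34}{3 + 5 \left(- (4 + 5)\right)} 58 = - \frac{34}{3 + 5 \left(\left(-1\right) 9\right)} 58 = - \frac{34}{3 + 5 \left(-9\right)} 58 = - \frac{34}{3 - 45} \cdot 58 = - \frac{34}{-42} \cdot 58 = \left(-34\right) \left(- \frac{1}{42}\right) 58 = \frac{17}{21} \cdot 58 = \frac{986}{21}$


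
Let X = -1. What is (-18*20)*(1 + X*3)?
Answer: 720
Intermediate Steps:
(-18*20)*(1 + X*3) = (-18*20)*(1 - 1*3) = -360*(1 - 3) = -360*(-2) = 720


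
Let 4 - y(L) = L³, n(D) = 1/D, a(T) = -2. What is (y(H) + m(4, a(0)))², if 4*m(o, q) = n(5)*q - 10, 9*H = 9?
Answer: 4/25 ≈ 0.16000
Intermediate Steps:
H = 1 (H = (⅑)*9 = 1)
y(L) = 4 - L³
m(o, q) = -5/2 + q/20 (m(o, q) = (q/5 - 10)/4 = (-10 + q/5)/4 = -5/2 + q/20)
(y(H) + m(4, a(0)))² = ((4 - 1*1³) + (-5/2 + (1/20)*(-2)))² = ((4 - 1*1) + (-5/2 - ⅒))² = ((4 - 1) - 13/5)² = (3 - 13/5)² = (⅖)² = 4/25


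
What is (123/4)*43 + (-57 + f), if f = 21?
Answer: 5145/4 ≈ 1286.3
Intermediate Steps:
(123/4)*43 + (-57 + f) = (123/4)*43 + (-57 + 21) = (123*(¼))*43 - 36 = (123/4)*43 - 36 = 5289/4 - 36 = 5145/4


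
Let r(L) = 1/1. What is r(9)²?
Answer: 1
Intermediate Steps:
r(L) = 1
r(9)² = 1² = 1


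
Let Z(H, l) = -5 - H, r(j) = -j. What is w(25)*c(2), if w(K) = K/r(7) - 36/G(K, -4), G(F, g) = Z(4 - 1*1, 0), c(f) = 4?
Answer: 26/7 ≈ 3.7143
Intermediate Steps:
G(F, g) = -8 (G(F, g) = -5 - (4 - 1*1) = -5 - (4 - 1) = -5 - 1*3 = -5 - 3 = -8)
w(K) = 9/2 - K/7 (w(K) = K/((-1*7)) - 36/(-8) = K/(-7) - 36*(-1/8) = K*(-1/7) + 9/2 = -K/7 + 9/2 = 9/2 - K/7)
w(25)*c(2) = (9/2 - 1/7*25)*4 = (9/2 - 25/7)*4 = (13/14)*4 = 26/7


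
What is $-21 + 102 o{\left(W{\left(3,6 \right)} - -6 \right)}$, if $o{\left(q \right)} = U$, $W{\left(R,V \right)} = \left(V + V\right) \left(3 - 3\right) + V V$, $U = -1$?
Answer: $-123$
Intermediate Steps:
$W{\left(R,V \right)} = V^{2}$ ($W{\left(R,V \right)} = 2 V 0 + V^{2} = 0 + V^{2} = V^{2}$)
$o{\left(q \right)} = -1$
$-21 + 102 o{\left(W{\left(3,6 \right)} - -6 \right)} = -21 + 102 \left(-1\right) = -21 - 102 = -123$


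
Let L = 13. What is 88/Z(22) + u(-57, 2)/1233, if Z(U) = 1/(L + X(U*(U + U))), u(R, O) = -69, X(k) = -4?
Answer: 325489/411 ≈ 791.94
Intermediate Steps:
Z(U) = ⅑ (Z(U) = 1/(13 - 4) = 1/9 = ⅑)
88/Z(22) + u(-57, 2)/1233 = 88/(⅑) - 69/1233 = 88*9 - 69*1/1233 = 792 - 23/411 = 325489/411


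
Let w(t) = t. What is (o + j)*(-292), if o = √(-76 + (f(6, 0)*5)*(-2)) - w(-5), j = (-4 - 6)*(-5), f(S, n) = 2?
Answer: -16060 - 1168*I*√6 ≈ -16060.0 - 2861.0*I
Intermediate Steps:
j = 50 (j = -10*(-5) = 50)
o = 5 + 4*I*√6 (o = √(-76 + (2*5)*(-2)) - 1*(-5) = √(-76 + 10*(-2)) + 5 = √(-76 - 20) + 5 = √(-96) + 5 = 4*I*√6 + 5 = 5 + 4*I*√6 ≈ 5.0 + 9.798*I)
(o + j)*(-292) = ((5 + 4*I*√6) + 50)*(-292) = (55 + 4*I*√6)*(-292) = -16060 - 1168*I*√6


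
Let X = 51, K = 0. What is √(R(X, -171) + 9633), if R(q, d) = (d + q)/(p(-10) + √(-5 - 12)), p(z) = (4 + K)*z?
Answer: √(57131657 + 440*I*√17)/77 ≈ 98.163 + 0.0015585*I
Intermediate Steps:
p(z) = 4*z (p(z) = (4 + 0)*z = 4*z)
R(q, d) = (d + q)/(-40 + I*√17) (R(q, d) = (d + q)/(4*(-10) + √(-5 - 12)) = (d + q)/(-40 + √(-17)) = (d + q)/(-40 + I*√17))
√(R(X, -171) + 9633) = √((-40/1617*(-171) - 40/1617*51 - 1/1617*I*(-171)*√17 - 1/1617*I*51*√17) + 9633) = √((2280/539 - 680/539 + 57*I*√17/539 - 17*I*√17/539) + 9633) = √((1600/539 + 40*I*√17/539) + 9633) = √(5193787/539 + 40*I*√17/539)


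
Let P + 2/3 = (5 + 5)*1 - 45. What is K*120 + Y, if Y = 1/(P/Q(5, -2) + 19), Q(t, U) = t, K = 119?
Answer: 2541855/178 ≈ 14280.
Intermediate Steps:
P = -107/3 (P = -⅔ + ((5 + 5)*1 - 45) = -⅔ + (10*1 - 45) = -⅔ + (10 - 45) = -⅔ - 35 = -107/3 ≈ -35.667)
Y = 15/178 (Y = 1/(-107/3/5 + 19) = 1/(-107/3*⅕ + 19) = 1/(-107/15 + 19) = 1/(178/15) = 15/178 ≈ 0.084270)
K*120 + Y = 119*120 + 15/178 = 14280 + 15/178 = 2541855/178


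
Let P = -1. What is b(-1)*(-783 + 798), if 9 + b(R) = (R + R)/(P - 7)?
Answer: -525/4 ≈ -131.25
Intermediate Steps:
b(R) = -9 - R/4 (b(R) = -9 + (R + R)/(-1 - 7) = -9 + (2*R)/(-8) = -9 + (2*R)*(-⅛) = -9 - R/4)
b(-1)*(-783 + 798) = (-9 - ¼*(-1))*(-783 + 798) = (-9 + ¼)*15 = -35/4*15 = -525/4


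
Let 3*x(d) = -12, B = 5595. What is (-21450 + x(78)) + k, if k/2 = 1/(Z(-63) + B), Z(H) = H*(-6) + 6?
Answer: -128273464/5979 ≈ -21454.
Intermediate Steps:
x(d) = -4 (x(d) = (⅓)*(-12) = -4)
Z(H) = 6 - 6*H (Z(H) = -6*H + 6 = 6 - 6*H)
k = 2/5979 (k = 2/((6 - 6*(-63)) + 5595) = 2/((6 + 378) + 5595) = 2/(384 + 5595) = 2/5979 ≈ 0.00033450)
(-21450 + x(78)) + k = (-21450 - 4) + 2/5979 = -21454 + 2/5979 = -128273464/5979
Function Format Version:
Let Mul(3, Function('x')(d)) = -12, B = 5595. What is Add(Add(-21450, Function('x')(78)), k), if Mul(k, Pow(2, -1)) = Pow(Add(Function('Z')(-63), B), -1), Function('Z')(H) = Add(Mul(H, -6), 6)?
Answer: Rational(-128273464, 5979) ≈ -21454.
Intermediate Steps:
Function('x')(d) = -4 (Function('x')(d) = Mul(Rational(1, 3), -12) = -4)
Function('Z')(H) = Add(6, Mul(-6, H)) (Function('Z')(H) = Add(Mul(-6, H), 6) = Add(6, Mul(-6, H)))
k = Rational(2, 5979) (k = Mul(2, Pow(Add(Add(6, Mul(-6, -63)), 5595), -1)) = Mul(2, Pow(Add(Add(6, 378), 5595), -1)) = Mul(2, Pow(Add(384, 5595), -1)) = Mul(2, Pow(5979, -1)) = Mul(2, Rational(1, 5979)) = Rational(2, 5979) ≈ 0.00033450)
Add(Add(-21450, Function('x')(78)), k) = Add(Add(-21450, -4), Rational(2, 5979)) = Add(-21454, Rational(2, 5979)) = Rational(-128273464, 5979)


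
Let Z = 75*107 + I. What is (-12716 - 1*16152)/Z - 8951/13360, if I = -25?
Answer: -714507/167000 ≈ -4.2785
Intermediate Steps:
Z = 8000 (Z = 75*107 - 25 = 8025 - 25 = 8000)
(-12716 - 1*16152)/Z - 8951/13360 = (-12716 - 1*16152)/8000 - 8951/13360 = (-12716 - 16152)*(1/8000) - 8951*1/13360 = -28868*1/8000 - 8951/13360 = -7217/2000 - 8951/13360 = -714507/167000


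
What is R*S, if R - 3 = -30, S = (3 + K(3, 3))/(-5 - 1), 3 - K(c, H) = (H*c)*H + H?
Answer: -108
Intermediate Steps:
K(c, H) = 3 - H - c*H² (K(c, H) = 3 - ((H*c)*H + H) = 3 - (c*H² + H) = 3 - (H + c*H²) = 3 + (-H - c*H²) = 3 - H - c*H²)
S = 4 (S = (3 + (3 - 1*3 - 1*3*3²))/(-5 - 1) = (3 + (3 - 3 - 1*3*9))/(-6) = (3 + (3 - 3 - 27))*(-⅙) = (3 - 27)*(-⅙) = -24*(-⅙) = 4)
R = -27 (R = 3 - 30 = -27)
R*S = -27*4 = -108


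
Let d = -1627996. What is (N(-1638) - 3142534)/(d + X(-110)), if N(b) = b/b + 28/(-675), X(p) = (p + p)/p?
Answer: 2121209803/1098895950 ≈ 1.9303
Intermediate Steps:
X(p) = 2 (X(p) = (2*p)/p = 2)
N(b) = 647/675 (N(b) = 1 + 28*(-1/675) = 1 - 28/675 = 647/675)
(N(-1638) - 3142534)/(d + X(-110)) = (647/675 - 3142534)/(-1627996 + 2) = -2121209803/675/(-1627994) = -2121209803/675*(-1/1627994) = 2121209803/1098895950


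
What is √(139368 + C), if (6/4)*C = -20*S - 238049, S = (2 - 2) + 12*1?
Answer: 13*I*√1038/3 ≈ 139.61*I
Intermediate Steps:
S = 12 (S = 0 + 12 = 12)
C = -476578/3 (C = 2*(-20*12 - 238049)/3 = 2*(-240 - 238049)/3 = (⅔)*(-238289) = -476578/3 ≈ -1.5886e+5)
√(139368 + C) = √(139368 - 476578/3) = √(-58474/3) = 13*I*√1038/3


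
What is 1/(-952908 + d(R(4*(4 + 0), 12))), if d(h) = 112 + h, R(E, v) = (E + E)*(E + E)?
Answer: -1/951772 ≈ -1.0507e-6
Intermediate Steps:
R(E, v) = 4*E**2 (R(E, v) = (2*E)*(2*E) = 4*E**2)
1/(-952908 + d(R(4*(4 + 0), 12))) = 1/(-952908 + (112 + 4*(4*(4 + 0))**2)) = 1/(-952908 + (112 + 4*(4*4)**2)) = 1/(-952908 + (112 + 4*16**2)) = 1/(-952908 + (112 + 4*256)) = 1/(-952908 + (112 + 1024)) = 1/(-952908 + 1136) = 1/(-951772) = -1/951772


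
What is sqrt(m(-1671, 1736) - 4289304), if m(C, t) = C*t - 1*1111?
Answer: I*sqrt(7191271) ≈ 2681.7*I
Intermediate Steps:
m(C, t) = -1111 + C*t (m(C, t) = C*t - 1111 = -1111 + C*t)
sqrt(m(-1671, 1736) - 4289304) = sqrt((-1111 - 1671*1736) - 4289304) = sqrt((-1111 - 2900856) - 4289304) = sqrt(-2901967 - 4289304) = sqrt(-7191271) = I*sqrt(7191271)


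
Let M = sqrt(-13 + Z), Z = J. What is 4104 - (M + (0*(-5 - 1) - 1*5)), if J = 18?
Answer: 4109 - sqrt(5) ≈ 4106.8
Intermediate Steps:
Z = 18
M = sqrt(5) (M = sqrt(-13 + 18) = sqrt(5) ≈ 2.2361)
4104 - (M + (0*(-5 - 1) - 1*5)) = 4104 - (sqrt(5) + (0*(-5 - 1) - 1*5)) = 4104 - (sqrt(5) + (0*(-6) - 5)) = 4104 - (sqrt(5) + (0 - 5)) = 4104 - (sqrt(5) - 5) = 4104 - (-5 + sqrt(5)) = 4104 + (5 - sqrt(5)) = 4109 - sqrt(5)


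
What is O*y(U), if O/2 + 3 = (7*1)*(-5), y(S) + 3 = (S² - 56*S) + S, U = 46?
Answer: 31692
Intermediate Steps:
y(S) = -3 + S² - 55*S (y(S) = -3 + ((S² - 56*S) + S) = -3 + (S² - 55*S) = -3 + S² - 55*S)
O = -76 (O = -6 + 2*((7*1)*(-5)) = -6 + 2*(7*(-5)) = -6 + 2*(-35) = -6 - 70 = -76)
O*y(U) = -76*(-3 + 46² - 55*46) = -76*(-3 + 2116 - 2530) = -76*(-417) = 31692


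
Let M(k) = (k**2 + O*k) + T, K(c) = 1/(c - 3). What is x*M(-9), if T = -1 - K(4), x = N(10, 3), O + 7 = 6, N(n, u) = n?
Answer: 880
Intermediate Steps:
O = -1 (O = -7 + 6 = -1)
K(c) = 1/(-3 + c)
x = 10
T = -2 (T = -1 - 1/(-3 + 4) = -1 - 1/1 = -1 - 1*1 = -1 - 1 = -2)
M(k) = -2 + k**2 - k (M(k) = (k**2 - k) - 2 = -2 + k**2 - k)
x*M(-9) = 10*(-2 + (-9)**2 - 1*(-9)) = 10*(-2 + 81 + 9) = 10*88 = 880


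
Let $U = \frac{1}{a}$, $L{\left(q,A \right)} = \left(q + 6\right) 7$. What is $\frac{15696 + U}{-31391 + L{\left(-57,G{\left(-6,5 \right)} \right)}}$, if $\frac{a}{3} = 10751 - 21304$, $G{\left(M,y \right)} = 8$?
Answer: $- \frac{496919663}{1005109932} \approx -0.49439$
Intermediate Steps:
$L{\left(q,A \right)} = 42 + 7 q$ ($L{\left(q,A \right)} = \left(6 + q\right) 7 = 42 + 7 q$)
$a = -31659$ ($a = 3 \left(10751 - 21304\right) = 3 \left(-10553\right) = -31659$)
$U = - \frac{1}{31659}$ ($U = \frac{1}{-31659} = - \frac{1}{31659} \approx -3.1587 \cdot 10^{-5}$)
$\frac{15696 + U}{-31391 + L{\left(-57,G{\left(-6,5 \right)} \right)}} = \frac{15696 - \frac{1}{31659}}{-31391 + \left(42 + 7 \left(-57\right)\right)} = \frac{496919663}{31659 \left(-31391 + \left(42 - 399\right)\right)} = \frac{496919663}{31659 \left(-31391 - 357\right)} = \frac{496919663}{31659 \left(-31748\right)} = \frac{496919663}{31659} \left(- \frac{1}{31748}\right) = - \frac{496919663}{1005109932}$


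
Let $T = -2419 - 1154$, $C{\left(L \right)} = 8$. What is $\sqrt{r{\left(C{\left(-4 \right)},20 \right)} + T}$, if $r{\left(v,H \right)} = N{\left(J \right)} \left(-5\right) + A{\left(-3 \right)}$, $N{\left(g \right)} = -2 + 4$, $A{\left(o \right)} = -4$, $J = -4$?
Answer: $i \sqrt{3587} \approx 59.892 i$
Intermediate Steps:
$N{\left(g \right)} = 2$
$T = -3573$ ($T = -2419 - 1154 = -3573$)
$r{\left(v,H \right)} = -14$ ($r{\left(v,H \right)} = 2 \left(-5\right) - 4 = -10 - 4 = -14$)
$\sqrt{r{\left(C{\left(-4 \right)},20 \right)} + T} = \sqrt{-14 - 3573} = \sqrt{-3587} = i \sqrt{3587}$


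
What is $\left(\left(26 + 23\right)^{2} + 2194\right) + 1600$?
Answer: $6195$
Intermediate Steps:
$\left(\left(26 + 23\right)^{2} + 2194\right) + 1600 = \left(49^{2} + 2194\right) + 1600 = \left(2401 + 2194\right) + 1600 = 4595 + 1600 = 6195$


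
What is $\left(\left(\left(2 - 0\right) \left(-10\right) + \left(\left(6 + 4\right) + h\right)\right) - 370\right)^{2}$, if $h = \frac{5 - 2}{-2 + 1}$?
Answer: $146689$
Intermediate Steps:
$h = -3$ ($h = \frac{3}{-1} = 3 \left(-1\right) = -3$)
$\left(\left(\left(2 - 0\right) \left(-10\right) + \left(\left(6 + 4\right) + h\right)\right) - 370\right)^{2} = \left(\left(\left(2 - 0\right) \left(-10\right) + \left(\left(6 + 4\right) - 3\right)\right) - 370\right)^{2} = \left(\left(\left(2 + 0\right) \left(-10\right) + \left(10 - 3\right)\right) - 370\right)^{2} = \left(\left(2 \left(-10\right) + 7\right) - 370\right)^{2} = \left(\left(-20 + 7\right) - 370\right)^{2} = \left(-13 - 370\right)^{2} = \left(-383\right)^{2} = 146689$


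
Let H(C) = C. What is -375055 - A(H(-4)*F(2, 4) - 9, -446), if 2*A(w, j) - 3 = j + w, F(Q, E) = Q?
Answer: -374825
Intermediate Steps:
A(w, j) = 3/2 + j/2 + w/2 (A(w, j) = 3/2 + (j + w)/2 = 3/2 + (j/2 + w/2) = 3/2 + j/2 + w/2)
-375055 - A(H(-4)*F(2, 4) - 9, -446) = -375055 - (3/2 + (½)*(-446) + (-4*2 - 9)/2) = -375055 - (3/2 - 223 + (-8 - 9)/2) = -375055 - (3/2 - 223 + (½)*(-17)) = -375055 - (3/2 - 223 - 17/2) = -375055 - 1*(-230) = -375055 + 230 = -374825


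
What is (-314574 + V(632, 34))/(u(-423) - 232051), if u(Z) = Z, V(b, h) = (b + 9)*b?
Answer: -45269/116237 ≈ -0.38945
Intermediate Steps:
V(b, h) = b*(9 + b) (V(b, h) = (9 + b)*b = b*(9 + b))
(-314574 + V(632, 34))/(u(-423) - 232051) = (-314574 + 632*(9 + 632))/(-423 - 232051) = (-314574 + 632*641)/(-232474) = (-314574 + 405112)*(-1/232474) = 90538*(-1/232474) = -45269/116237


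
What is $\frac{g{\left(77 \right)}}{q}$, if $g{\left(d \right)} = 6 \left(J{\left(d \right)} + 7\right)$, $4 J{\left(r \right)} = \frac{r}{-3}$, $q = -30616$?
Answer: $- \frac{7}{61232} \approx -0.00011432$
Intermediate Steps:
$J{\left(r \right)} = - \frac{r}{12}$ ($J{\left(r \right)} = \frac{r \frac{1}{-3}}{4} = \frac{r \left(- \frac{1}{3}\right)}{4} = \frac{\left(- \frac{1}{3}\right) r}{4} = - \frac{r}{12}$)
$g{\left(d \right)} = 42 - \frac{d}{2}$ ($g{\left(d \right)} = 6 \left(- \frac{d}{12} + 7\right) = 6 \left(7 - \frac{d}{12}\right) = 42 - \frac{d}{2}$)
$\frac{g{\left(77 \right)}}{q} = \frac{42 - \frac{77}{2}}{-30616} = \left(42 - \frac{77}{2}\right) \left(- \frac{1}{30616}\right) = \frac{7}{2} \left(- \frac{1}{30616}\right) = - \frac{7}{61232}$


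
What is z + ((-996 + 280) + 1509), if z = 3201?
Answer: 3994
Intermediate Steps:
z + ((-996 + 280) + 1509) = 3201 + ((-996 + 280) + 1509) = 3201 + (-716 + 1509) = 3201 + 793 = 3994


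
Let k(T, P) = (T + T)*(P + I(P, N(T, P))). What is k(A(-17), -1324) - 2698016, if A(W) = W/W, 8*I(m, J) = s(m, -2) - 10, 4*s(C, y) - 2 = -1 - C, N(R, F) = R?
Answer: -43209339/16 ≈ -2.7006e+6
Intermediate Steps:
s(C, y) = ¼ - C/4 (s(C, y) = ½ + (-1 - C)/4 = ½ + (-¼ - C/4) = ¼ - C/4)
I(m, J) = -39/32 - m/32 (I(m, J) = ((¼ - m/4) - 10)/8 = (-39/4 - m/4)/8 = -39/32 - m/32)
A(W) = 1
k(T, P) = 2*T*(-39/32 + 31*P/32) (k(T, P) = (T + T)*(P + (-39/32 - P/32)) = (2*T)*(-39/32 + 31*P/32) = 2*T*(-39/32 + 31*P/32))
k(A(-17), -1324) - 2698016 = (1/16)*1*(-39 + 31*(-1324)) - 2698016 = (1/16)*1*(-39 - 41044) - 2698016 = (1/16)*1*(-41083) - 2698016 = -41083/16 - 2698016 = -43209339/16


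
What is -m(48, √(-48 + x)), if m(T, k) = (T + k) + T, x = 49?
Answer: -97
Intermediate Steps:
m(T, k) = k + 2*T
-m(48, √(-48 + x)) = -(√(-48 + 49) + 2*48) = -(√1 + 96) = -(1 + 96) = -1*97 = -97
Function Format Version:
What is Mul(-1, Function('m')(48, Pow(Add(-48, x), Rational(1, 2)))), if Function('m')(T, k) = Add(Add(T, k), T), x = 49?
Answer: -97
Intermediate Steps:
Function('m')(T, k) = Add(k, Mul(2, T))
Mul(-1, Function('m')(48, Pow(Add(-48, x), Rational(1, 2)))) = Mul(-1, Add(Pow(Add(-48, 49), Rational(1, 2)), Mul(2, 48))) = Mul(-1, Add(Pow(1, Rational(1, 2)), 96)) = Mul(-1, Add(1, 96)) = Mul(-1, 97) = -97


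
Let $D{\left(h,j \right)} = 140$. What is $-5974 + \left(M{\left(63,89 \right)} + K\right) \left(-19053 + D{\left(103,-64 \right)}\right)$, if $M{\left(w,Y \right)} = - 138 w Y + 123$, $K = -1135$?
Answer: $14653370340$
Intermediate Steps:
$M{\left(w,Y \right)} = 123 - 138 Y w$ ($M{\left(w,Y \right)} = - 138 Y w + 123 = 123 - 138 Y w$)
$-5974 + \left(M{\left(63,89 \right)} + K\right) \left(-19053 + D{\left(103,-64 \right)}\right) = -5974 + \left(\left(123 - 12282 \cdot 63\right) - 1135\right) \left(-19053 + 140\right) = -5974 + \left(\left(123 - 773766\right) - 1135\right) \left(-18913\right) = -5974 + \left(-773643 - 1135\right) \left(-18913\right) = -5974 - -14653376314 = -5974 + 14653376314 = 14653370340$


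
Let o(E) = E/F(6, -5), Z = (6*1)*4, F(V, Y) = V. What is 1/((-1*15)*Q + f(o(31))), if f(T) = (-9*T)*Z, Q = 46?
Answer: -1/1806 ≈ -0.00055371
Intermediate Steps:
Z = 24 (Z = 6*4 = 24)
o(E) = E/6
f(T) = -216*T (f(T) = -9*T*24 = -216*T)
1/((-1*15)*Q + f(o(31))) = 1/(-1*15*46 - 36*31) = 1/(-15*46 - 216*31/6) = 1/(-690 - 1116) = 1/(-1806) = -1/1806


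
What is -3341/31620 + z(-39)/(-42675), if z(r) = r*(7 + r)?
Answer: -12135929/89958900 ≈ -0.13491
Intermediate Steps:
-3341/31620 + z(-39)/(-42675) = -3341/31620 - 39*(7 - 39)/(-42675) = -3341*1/31620 - 39*(-32)*(-1/42675) = -3341/31620 + 1248*(-1/42675) = -3341/31620 - 416/14225 = -12135929/89958900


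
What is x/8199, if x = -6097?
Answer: -6097/8199 ≈ -0.74363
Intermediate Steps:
x/8199 = -6097/8199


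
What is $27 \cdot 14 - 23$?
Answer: $355$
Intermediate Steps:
$27 \cdot 14 - 23 = 378 - 23 = 355$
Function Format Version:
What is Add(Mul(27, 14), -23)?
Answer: 355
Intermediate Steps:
Add(Mul(27, 14), -23) = Add(378, -23) = 355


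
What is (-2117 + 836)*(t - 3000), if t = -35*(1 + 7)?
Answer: 4201680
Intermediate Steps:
t = -280 (t = -35*8 = -280)
(-2117 + 836)*(t - 3000) = (-2117 + 836)*(-280 - 3000) = -1281*(-3280) = 4201680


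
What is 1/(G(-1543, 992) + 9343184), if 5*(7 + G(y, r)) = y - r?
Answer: 1/9342670 ≈ 1.0704e-7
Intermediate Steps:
G(y, r) = -7 - r/5 + y/5 (G(y, r) = -7 + (y - r)/5 = -7 + (-r/5 + y/5) = -7 - r/5 + y/5)
1/(G(-1543, 992) + 9343184) = 1/((-7 - ⅕*992 + (⅕)*(-1543)) + 9343184) = 1/((-7 - 992/5 - 1543/5) + 9343184) = 1/(-514 + 9343184) = 1/9342670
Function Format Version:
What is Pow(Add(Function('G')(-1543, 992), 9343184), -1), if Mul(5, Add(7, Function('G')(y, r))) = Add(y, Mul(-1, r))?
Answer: Rational(1, 9342670) ≈ 1.0704e-7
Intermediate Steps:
Function('G')(y, r) = Add(-7, Mul(Rational(-1, 5), r), Mul(Rational(1, 5), y)) (Function('G')(y, r) = Add(-7, Mul(Rational(1, 5), Add(y, Mul(-1, r)))) = Add(-7, Add(Mul(Rational(-1, 5), r), Mul(Rational(1, 5), y))) = Add(-7, Mul(Rational(-1, 5), r), Mul(Rational(1, 5), y)))
Pow(Add(Function('G')(-1543, 992), 9343184), -1) = Pow(Add(Add(-7, Mul(Rational(-1, 5), 992), Mul(Rational(1, 5), -1543)), 9343184), -1) = Pow(Add(Add(-7, Rational(-992, 5), Rational(-1543, 5)), 9343184), -1) = Pow(Add(-514, 9343184), -1) = Pow(9342670, -1) = Rational(1, 9342670)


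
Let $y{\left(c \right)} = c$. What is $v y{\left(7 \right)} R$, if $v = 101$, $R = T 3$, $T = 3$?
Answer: $6363$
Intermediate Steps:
$R = 9$ ($R = 3 \cdot 3 = 9$)
$v y{\left(7 \right)} R = 101 \cdot 7 \cdot 9 = 707 \cdot 9 = 6363$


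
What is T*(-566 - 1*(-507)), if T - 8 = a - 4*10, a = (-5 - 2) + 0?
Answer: 2301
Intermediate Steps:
a = -7 (a = -7 + 0 = -7)
T = -39 (T = 8 + (-7 - 4*10) = 8 + (-7 - 40) = 8 - 47 = -39)
T*(-566 - 1*(-507)) = -39*(-566 - 1*(-507)) = -39*(-566 + 507) = -39*(-59) = 2301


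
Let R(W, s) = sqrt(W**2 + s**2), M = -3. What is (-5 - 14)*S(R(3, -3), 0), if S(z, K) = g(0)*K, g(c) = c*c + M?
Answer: 0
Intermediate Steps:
g(c) = -3 + c**2 (g(c) = c*c - 3 = c**2 - 3 = -3 + c**2)
S(z, K) = -3*K (S(z, K) = (-3 + 0**2)*K = (-3 + 0)*K = -3*K)
(-5 - 14)*S(R(3, -3), 0) = (-5 - 14)*(-3*0) = -19*0 = 0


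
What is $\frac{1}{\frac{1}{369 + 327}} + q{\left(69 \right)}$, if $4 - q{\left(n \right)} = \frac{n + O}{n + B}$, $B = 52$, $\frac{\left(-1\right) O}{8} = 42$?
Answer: $\frac{84967}{121} \approx 702.21$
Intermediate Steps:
$O = -336$ ($O = \left(-8\right) 42 = -336$)
$q{\left(n \right)} = 4 - \frac{-336 + n}{52 + n}$ ($q{\left(n \right)} = 4 - \frac{n - 336}{n + 52} = 4 - \frac{-336 + n}{52 + n}$)
$\frac{1}{\frac{1}{369 + 327}} + q{\left(69 \right)} = \frac{1}{\frac{1}{369 + 327}} + \frac{544 + 3 \cdot 69}{52 + 69} = \frac{1}{\frac{1}{696}} + \frac{544 + 207}{121} = \frac{1}{\frac{1}{696}} + \frac{1}{121} \cdot 751 = 696 + \frac{751}{121} = \frac{84967}{121}$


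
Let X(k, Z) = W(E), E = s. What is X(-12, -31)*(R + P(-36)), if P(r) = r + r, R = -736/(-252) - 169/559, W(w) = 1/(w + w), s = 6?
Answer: -187955/32508 ≈ -5.7818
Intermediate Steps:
E = 6
W(w) = 1/(2*w)
X(k, Z) = 1/12 (X(k, Z) = (½)/6 = (½)*(⅙) = 1/12)
R = 7093/2709 (R = -736*(-1/252) - 169*1/559 = 184/63 - 13/43 = 7093/2709 ≈ 2.6183)
P(r) = 2*r
X(-12, -31)*(R + P(-36)) = (7093/2709 + 2*(-36))/12 = (7093/2709 - 72)/12 = (1/12)*(-187955/2709) = -187955/32508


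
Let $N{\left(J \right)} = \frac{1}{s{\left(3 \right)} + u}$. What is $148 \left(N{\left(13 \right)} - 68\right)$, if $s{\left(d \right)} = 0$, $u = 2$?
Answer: $-9990$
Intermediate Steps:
$N{\left(J \right)} = \frac{1}{2}$ ($N{\left(J \right)} = \frac{1}{0 + 2} = \frac{1}{2}$)
$148 \left(N{\left(13 \right)} - 68\right) = 148 \left(\frac{1}{2} - 68\right) = 148 \left(- \frac{135}{2}\right) = -9990$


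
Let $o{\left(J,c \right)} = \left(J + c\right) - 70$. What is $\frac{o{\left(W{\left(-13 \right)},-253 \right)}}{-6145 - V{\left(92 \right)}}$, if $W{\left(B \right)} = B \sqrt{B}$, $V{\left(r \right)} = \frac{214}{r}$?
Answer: $\frac{782}{14883} + \frac{598 i \sqrt{13}}{282777} \approx 0.052543 + 0.0076248 i$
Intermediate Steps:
$W{\left(B \right)} = B^{\frac{3}{2}}$
$o{\left(J,c \right)} = -70 + J + c$
$\frac{o{\left(W{\left(-13 \right)},-253 \right)}}{-6145 - V{\left(92 \right)}} = \frac{-70 + \left(-13\right)^{\frac{3}{2}} - 253}{-6145 - \frac{214}{92}} = \frac{-70 - 13 i \sqrt{13} - 253}{-6145 - 214 \cdot \frac{1}{92}} = \frac{-323 - 13 i \sqrt{13}}{-6145 - \frac{107}{46}} = \frac{-323 - 13 i \sqrt{13}}{- \frac{282777}{46}} = \left(-323 - 13 i \sqrt{13}\right) \left(- \frac{46}{282777}\right) = \frac{782}{14883} + \frac{598 i \sqrt{13}}{282777}$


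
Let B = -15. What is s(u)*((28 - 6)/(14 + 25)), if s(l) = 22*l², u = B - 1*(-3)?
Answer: 23232/13 ≈ 1787.1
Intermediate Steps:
u = -12 (u = -15 - 1*(-3) = -15 + 3 = -12)
s(u)*((28 - 6)/(14 + 25)) = (22*(-12)²)*((28 - 6)/(14 + 25)) = (22*144)*(22/39) = 3168*(22*(1/39)) = 3168*(22/39) = 23232/13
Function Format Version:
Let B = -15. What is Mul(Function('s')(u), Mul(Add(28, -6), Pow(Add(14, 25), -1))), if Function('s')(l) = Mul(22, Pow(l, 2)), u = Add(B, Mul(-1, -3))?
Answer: Rational(23232, 13) ≈ 1787.1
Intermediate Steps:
u = -12 (u = Add(-15, Mul(-1, -3)) = Add(-15, 3) = -12)
Mul(Function('s')(u), Mul(Add(28, -6), Pow(Add(14, 25), -1))) = Mul(Mul(22, Pow(-12, 2)), Mul(Add(28, -6), Pow(Add(14, 25), -1))) = Mul(Mul(22, 144), Mul(22, Pow(39, -1))) = Mul(3168, Mul(22, Rational(1, 39))) = Mul(3168, Rational(22, 39)) = Rational(23232, 13)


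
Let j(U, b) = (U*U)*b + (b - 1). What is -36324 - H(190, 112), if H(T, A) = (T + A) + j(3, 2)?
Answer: -36645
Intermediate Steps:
j(U, b) = -1 + b + b*U**2 (j(U, b) = U**2*b + (-1 + b) = b*U**2 + (-1 + b) = -1 + b + b*U**2)
H(T, A) = 19 + A + T (H(T, A) = (T + A) + (-1 + 2 + 2*3**2) = (A + T) + (-1 + 2 + 2*9) = (A + T) + (-1 + 2 + 18) = (A + T) + 19 = 19 + A + T)
-36324 - H(190, 112) = -36324 - (19 + 112 + 190) = -36324 - 1*321 = -36324 - 321 = -36645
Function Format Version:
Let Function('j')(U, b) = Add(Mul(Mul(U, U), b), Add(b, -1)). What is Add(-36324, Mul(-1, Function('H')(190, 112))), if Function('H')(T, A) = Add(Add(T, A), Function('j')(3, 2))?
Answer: -36645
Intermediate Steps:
Function('j')(U, b) = Add(-1, b, Mul(b, Pow(U, 2))) (Function('j')(U, b) = Add(Mul(Pow(U, 2), b), Add(-1, b)) = Add(Mul(b, Pow(U, 2)), Add(-1, b)) = Add(-1, b, Mul(b, Pow(U, 2))))
Function('H')(T, A) = Add(19, A, T) (Function('H')(T, A) = Add(Add(T, A), Add(-1, 2, Mul(2, Pow(3, 2)))) = Add(Add(A, T), Add(-1, 2, Mul(2, 9))) = Add(Add(A, T), Add(-1, 2, 18)) = Add(Add(A, T), 19) = Add(19, A, T))
Add(-36324, Mul(-1, Function('H')(190, 112))) = Add(-36324, Mul(-1, Add(19, 112, 190))) = Add(-36324, Mul(-1, 321)) = Add(-36324, -321) = -36645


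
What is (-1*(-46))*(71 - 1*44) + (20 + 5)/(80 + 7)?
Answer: 108079/87 ≈ 1242.3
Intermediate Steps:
(-1*(-46))*(71 - 1*44) + (20 + 5)/(80 + 7) = 46*(71 - 44) + 25/87 = 46*27 + 25*(1/87) = 1242 + 25/87 = 108079/87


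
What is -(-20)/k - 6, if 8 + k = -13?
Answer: -146/21 ≈ -6.9524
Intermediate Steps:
k = -21 (k = -8 - 13 = -21)
-(-20)/k - 6 = -(-20)/(-21) - 6 = -(-20)*(-1)/21 - 6 = -4*5/21 - 6 = -20/21 - 6 = -146/21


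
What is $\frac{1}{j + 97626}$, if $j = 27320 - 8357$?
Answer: $\frac{1}{116589} \approx 8.5771 \cdot 10^{-6}$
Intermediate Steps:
$j = 18963$
$\frac{1}{j + 97626} = \frac{1}{18963 + 97626} = \frac{1}{116589}$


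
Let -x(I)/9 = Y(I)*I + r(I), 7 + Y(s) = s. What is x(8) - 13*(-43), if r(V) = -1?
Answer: 496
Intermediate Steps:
Y(s) = -7 + s
x(I) = 9 - 9*I*(-7 + I) (x(I) = -9*((-7 + I)*I - 1) = -9*(I*(-7 + I) - 1) = -9*(-1 + I*(-7 + I)) = 9 - 9*I*(-7 + I))
x(8) - 13*(-43) = (9 - 9*8*(-7 + 8)) - 13*(-43) = (9 - 9*8*1) + 559 = (9 - 72) + 559 = -63 + 559 = 496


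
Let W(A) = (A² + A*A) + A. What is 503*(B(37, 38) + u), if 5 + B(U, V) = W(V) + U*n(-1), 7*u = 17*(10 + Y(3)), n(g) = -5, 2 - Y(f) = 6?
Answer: 9684762/7 ≈ 1.3835e+6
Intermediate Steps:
Y(f) = -4 (Y(f) = 2 - 1*6 = 2 - 6 = -4)
W(A) = A + 2*A² (W(A) = (A² + A²) + A = 2*A² + A = A + 2*A²)
u = 102/7 (u = (17*(10 - 4))/7 = (17*6)/7 = (⅐)*102 = 102/7 ≈ 14.571)
B(U, V) = -5 - 5*U + V*(1 + 2*V) (B(U, V) = -5 + (V*(1 + 2*V) + U*(-5)) = -5 + (V*(1 + 2*V) - 5*U) = -5 + (-5*U + V*(1 + 2*V)) = -5 - 5*U + V*(1 + 2*V))
503*(B(37, 38) + u) = 503*((-5 - 5*37 + 38*(1 + 2*38)) + 102/7) = 503*((-5 - 185 + 38*(1 + 76)) + 102/7) = 503*((-5 - 185 + 38*77) + 102/7) = 503*((-5 - 185 + 2926) + 102/7) = 503*(2736 + 102/7) = 503*(19254/7) = 9684762/7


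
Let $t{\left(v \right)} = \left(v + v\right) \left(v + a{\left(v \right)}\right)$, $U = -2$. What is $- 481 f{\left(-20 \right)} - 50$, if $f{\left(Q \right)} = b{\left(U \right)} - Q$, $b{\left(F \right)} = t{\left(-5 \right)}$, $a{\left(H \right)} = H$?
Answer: $-57770$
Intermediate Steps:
$t{\left(v \right)} = 4 v^{2}$ ($t{\left(v \right)} = \left(v + v\right) \left(v + v\right) = 2 v 2 v = 4 v^{2}$)
$b{\left(F \right)} = 100$ ($b{\left(F \right)} = 4 \left(-5\right)^{2} = 4 \cdot 25 = 100$)
$f{\left(Q \right)} = 100 - Q$
$- 481 f{\left(-20 \right)} - 50 = - 481 \left(100 - -20\right) - 50 = - 481 \left(100 + 20\right) - 50 = \left(-481\right) 120 - 50 = -57720 - 50 = -57770$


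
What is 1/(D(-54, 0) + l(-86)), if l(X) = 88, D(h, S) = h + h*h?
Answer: 1/2950 ≈ 0.00033898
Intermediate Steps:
D(h, S) = h + h²
1/(D(-54, 0) + l(-86)) = 1/(-54*(1 - 54) + 88) = 1/(-54*(-53) + 88) = 1/(2862 + 88) = 1/2950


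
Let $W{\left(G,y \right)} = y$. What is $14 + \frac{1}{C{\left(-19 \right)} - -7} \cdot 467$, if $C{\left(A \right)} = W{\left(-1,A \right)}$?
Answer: $- \frac{299}{12} \approx -24.917$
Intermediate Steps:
$C{\left(A \right)} = A$
$14 + \frac{1}{C{\left(-19 \right)} - -7} \cdot 467 = 14 + \frac{1}{-19 - -7} \cdot 467 = 14 + \frac{1}{-19 + \left(-163 + 170\right)} 467 = 14 + \frac{1}{-19 + 7} \cdot 467 = 14 + \frac{1}{-12} \cdot 467 = 14 - \frac{467}{12} = - \frac{299}{12}$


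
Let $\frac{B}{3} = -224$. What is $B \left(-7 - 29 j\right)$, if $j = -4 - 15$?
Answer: $-365568$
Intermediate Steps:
$B = -672$ ($B = 3 \left(-224\right) = -672$)
$j = -19$ ($j = -4 - 15 = -19$)
$B \left(-7 - 29 j\right) = - 672 \left(-7 - -551\right) = - 672 \left(-7 + 551\right) = \left(-672\right) 544 = -365568$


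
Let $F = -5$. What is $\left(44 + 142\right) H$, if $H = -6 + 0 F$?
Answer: $-1116$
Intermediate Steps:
$H = -6$ ($H = -6 + 0 \left(-5\right) = -6 + 0 = -6$)
$\left(44 + 142\right) H = \left(44 + 142\right) \left(-6\right) = 186 \left(-6\right) = -1116$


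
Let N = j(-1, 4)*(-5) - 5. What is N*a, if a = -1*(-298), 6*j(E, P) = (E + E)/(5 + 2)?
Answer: -29800/21 ≈ -1419.0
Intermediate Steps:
j(E, P) = E/21 (j(E, P) = ((E + E)/(5 + 2))/6 = ((2*E)/7)/6 = ((2*E)*(1/7))/6 = (2*E/7)/6 = E/21)
a = 298
N = -100/21 (N = ((1/21)*(-1))*(-5) - 5 = -1/21*(-5) - 5 = 5/21 - 5 = -100/21 ≈ -4.7619)
N*a = -100/21*298 = -29800/21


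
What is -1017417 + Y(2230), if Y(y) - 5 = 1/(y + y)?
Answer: -4537657519/4460 ≈ -1.0174e+6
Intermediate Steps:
Y(y) = 5 + 1/(2*y) (Y(y) = 5 + 1/(y + y) = 5 + 1/(2*y))
-1017417 + Y(2230) = -1017417 + (5 + (1/2)/2230) = -1017417 + (5 + (1/2)*(1/2230)) = -1017417 + (5 + 1/4460) = -1017417 + 22301/4460 = -4537657519/4460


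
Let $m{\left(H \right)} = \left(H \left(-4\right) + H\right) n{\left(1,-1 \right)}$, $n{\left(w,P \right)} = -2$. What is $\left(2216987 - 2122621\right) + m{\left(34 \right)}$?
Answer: $94570$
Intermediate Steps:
$m{\left(H \right)} = 6 H$ ($m{\left(H \right)} = \left(H \left(-4\right) + H\right) \left(-2\right) = \left(- 4 H + H\right) \left(-2\right) = - 3 H \left(-2\right) = 6 H$)
$\left(2216987 - 2122621\right) + m{\left(34 \right)} = \left(2216987 - 2122621\right) + 6 \cdot 34 = 94366 + 204 = 94570$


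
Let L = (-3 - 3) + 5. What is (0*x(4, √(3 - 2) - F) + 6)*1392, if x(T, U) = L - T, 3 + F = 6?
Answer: 8352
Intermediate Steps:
F = 3 (F = -3 + 6 = 3)
L = -1 (L = -6 + 5 = -1)
x(T, U) = -1 - T
(0*x(4, √(3 - 2) - F) + 6)*1392 = (0*(-1 - 1*4) + 6)*1392 = (0*(-1 - 4) + 6)*1392 = (0*(-5) + 6)*1392 = (0 + 6)*1392 = 6*1392 = 8352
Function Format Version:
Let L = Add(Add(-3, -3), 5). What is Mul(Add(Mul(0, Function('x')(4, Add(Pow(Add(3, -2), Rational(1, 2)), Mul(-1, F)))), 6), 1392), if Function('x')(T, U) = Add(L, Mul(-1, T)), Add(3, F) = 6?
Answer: 8352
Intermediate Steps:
F = 3 (F = Add(-3, 6) = 3)
L = -1 (L = Add(-6, 5) = -1)
Function('x')(T, U) = Add(-1, Mul(-1, T))
Mul(Add(Mul(0, Function('x')(4, Add(Pow(Add(3, -2), Rational(1, 2)), Mul(-1, F)))), 6), 1392) = Mul(Add(Mul(0, Add(-1, Mul(-1, 4))), 6), 1392) = Mul(Add(Mul(0, Add(-1, -4)), 6), 1392) = Mul(Add(Mul(0, -5), 6), 1392) = Mul(Add(0, 6), 1392) = Mul(6, 1392) = 8352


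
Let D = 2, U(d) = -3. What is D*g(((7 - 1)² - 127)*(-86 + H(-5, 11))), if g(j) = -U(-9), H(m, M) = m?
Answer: 6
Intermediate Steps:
g(j) = 3 (g(j) = -1*(-3) = 3)
D*g(((7 - 1)² - 127)*(-86 + H(-5, 11))) = 2*3 = 6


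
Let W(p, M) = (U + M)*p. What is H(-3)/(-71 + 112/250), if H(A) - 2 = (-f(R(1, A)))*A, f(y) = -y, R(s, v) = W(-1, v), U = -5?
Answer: 2750/8819 ≈ 0.31183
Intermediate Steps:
W(p, M) = p*(-5 + M) (W(p, M) = (-5 + M)*p = p*(-5 + M))
R(s, v) = 5 - v (R(s, v) = -(-5 + v) = 5 - v)
H(A) = 2 + A*(5 - A) (H(A) = 2 + (-(-1)*(5 - A))*A = 2 + (-(-5 + A))*A = 2 + (5 - A)*A = 2 + A*(5 - A))
H(-3)/(-71 + 112/250) = (2 - 1*(-3)*(-5 - 3))/(-71 + 112/250) = (2 - 1*(-3)*(-8))/(-71 + 112*(1/250)) = (2 - 24)/(-71 + 56/125) = -22/(-8819/125) = -22*(-125/8819) = 2750/8819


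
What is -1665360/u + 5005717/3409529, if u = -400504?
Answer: 960362862101/170691250327 ≈ 5.6263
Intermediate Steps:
-1665360/u + 5005717/3409529 = -1665360/(-400504) + 5005717/3409529 = -1665360*(-1/400504) + 5005717*(1/3409529) = 208170/50063 + 5005717/3409529 = 960362862101/170691250327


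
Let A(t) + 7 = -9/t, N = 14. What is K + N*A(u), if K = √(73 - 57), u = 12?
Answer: -209/2 ≈ -104.50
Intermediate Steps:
A(t) = -7 - 9/t
K = 4 (K = √16 = 4)
K + N*A(u) = 4 + 14*(-7 - 9/12) = 4 + 14*(-7 - 9*1/12) = 4 + 14*(-7 - ¾) = 4 + 14*(-31/4) = 4 - 217/2 = -209/2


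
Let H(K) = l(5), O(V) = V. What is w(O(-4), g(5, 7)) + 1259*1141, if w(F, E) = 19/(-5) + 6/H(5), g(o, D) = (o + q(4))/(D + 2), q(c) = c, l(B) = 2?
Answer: 7182591/5 ≈ 1.4365e+6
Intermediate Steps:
H(K) = 2
g(o, D) = (4 + o)/(2 + D) (g(o, D) = (o + 4)/(D + 2) = (4 + o)/(2 + D))
w(F, E) = -⅘ (w(F, E) = 19/(-5) + 6/2 = 19*(-⅕) + 6*(½) = -19/5 + 3 = -⅘)
w(O(-4), g(5, 7)) + 1259*1141 = -⅘ + 1259*1141 = -⅘ + 1436519 = 7182591/5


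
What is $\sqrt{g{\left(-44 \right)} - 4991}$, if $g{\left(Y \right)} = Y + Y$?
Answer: $i \sqrt{5079} \approx 71.267 i$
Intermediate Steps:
$g{\left(Y \right)} = 2 Y$
$\sqrt{g{\left(-44 \right)} - 4991} = \sqrt{2 \left(-44\right) - 4991} = \sqrt{-88 - 4991} = \sqrt{-5079} = i \sqrt{5079}$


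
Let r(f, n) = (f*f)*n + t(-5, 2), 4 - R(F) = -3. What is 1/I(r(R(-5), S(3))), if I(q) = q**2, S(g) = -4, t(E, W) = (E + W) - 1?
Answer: 1/40000 ≈ 2.5000e-5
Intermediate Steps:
t(E, W) = -1 + E + W
R(F) = 7 (R(F) = 4 - 1*(-3) = 4 + 3 = 7)
r(f, n) = -4 + n*f**2 (r(f, n) = (f*f)*n + (-1 - 5 + 2) = f**2*n - 4 = n*f**2 - 4 = -4 + n*f**2)
1/I(r(R(-5), S(3))) = 1/((-4 - 4*7**2)**2) = 1/((-4 - 4*49)**2) = 1/((-4 - 196)**2) = 1/((-200)**2) = 1/40000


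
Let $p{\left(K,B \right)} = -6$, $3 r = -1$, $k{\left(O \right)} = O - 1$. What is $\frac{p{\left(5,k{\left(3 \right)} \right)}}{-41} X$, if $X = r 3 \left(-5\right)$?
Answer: $\frac{30}{41} \approx 0.73171$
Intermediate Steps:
$k{\left(O \right)} = -1 + O$
$r = - \frac{1}{3}$ ($r = \frac{1}{3} \left(-1\right) = - \frac{1}{3} \approx -0.33333$)
$X = 5$ ($X = \left(- \frac{1}{3}\right) 3 \left(-5\right) = \left(-1\right) \left(-5\right) = 5$)
$\frac{p{\left(5,k{\left(3 \right)} \right)}}{-41} X = - \frac{6}{-41} \cdot 5 = \left(-6\right) \left(- \frac{1}{41}\right) 5 = \frac{6}{41} \cdot 5 = \frac{30}{41}$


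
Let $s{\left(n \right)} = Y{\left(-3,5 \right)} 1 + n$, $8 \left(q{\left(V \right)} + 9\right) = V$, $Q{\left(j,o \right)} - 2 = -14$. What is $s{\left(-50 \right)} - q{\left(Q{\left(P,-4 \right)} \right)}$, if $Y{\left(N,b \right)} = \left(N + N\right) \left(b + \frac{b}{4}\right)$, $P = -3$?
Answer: $-77$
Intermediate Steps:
$Q{\left(j,o \right)} = -12$ ($Q{\left(j,o \right)} = 2 - 14 = -12$)
$q{\left(V \right)} = -9 + \frac{V}{8}$
$Y{\left(N,b \right)} = \frac{5 N b}{2}$ ($Y{\left(N,b \right)} = 2 N \left(b + b \frac{1}{4}\right) = 2 N \left(b + \frac{b}{4}\right) = 2 N \frac{5 b}{4} = \frac{5 N b}{2}$)
$s{\left(n \right)} = - \frac{75}{2} + n$ ($s{\left(n \right)} = \frac{5}{2} \left(-3\right) 5 \cdot 1 + n = \left(- \frac{75}{2}\right) 1 + n = - \frac{75}{2} + n$)
$s{\left(-50 \right)} - q{\left(Q{\left(P,-4 \right)} \right)} = \left(- \frac{75}{2} - 50\right) - \left(-9 + \frac{1}{8} \left(-12\right)\right) = - \frac{175}{2} - \left(-9 - \frac{3}{2}\right) = - \frac{175}{2} - - \frac{21}{2} = - \frac{175}{2} + \frac{21}{2} = -77$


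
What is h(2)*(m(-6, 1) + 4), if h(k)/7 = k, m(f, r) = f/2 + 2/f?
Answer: 28/3 ≈ 9.3333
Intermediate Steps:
m(f, r) = f/2 + 2/f (m(f, r) = f*(½) + 2/f = f/2 + 2/f)
h(k) = 7*k
h(2)*(m(-6, 1) + 4) = (7*2)*(((½)*(-6) + 2/(-6)) + 4) = 14*((-3 + 2*(-⅙)) + 4) = 14*((-3 - ⅓) + 4) = 14*(-10/3 + 4) = 14*(⅔) = 28/3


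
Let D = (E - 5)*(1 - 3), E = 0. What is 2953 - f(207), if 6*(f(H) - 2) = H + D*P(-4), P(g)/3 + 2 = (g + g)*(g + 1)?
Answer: 5613/2 ≈ 2806.5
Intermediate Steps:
P(g) = -6 + 6*g*(1 + g) (P(g) = -6 + 3*((g + g)*(g + 1)) = -6 + 3*((2*g)*(1 + g)) = -6 + 3*(2*g*(1 + g)) = -6 + 6*g*(1 + g))
D = 10 (D = (0 - 5)*(1 - 3) = -5*(-2) = 10)
f(H) = 112 + H/6 (f(H) = 2 + (H + 10*(-6 + 6*(-4) + 6*(-4)**2))/6 = 2 + (H + 10*(-6 - 24 + 6*16))/6 = 2 + (H + 10*(-6 - 24 + 96))/6 = 2 + (H + 10*66)/6 = 2 + (H + 660)/6 = 2 + (660 + H)/6 = 2 + (110 + H/6) = 112 + H/6)
2953 - f(207) = 2953 - (112 + (1/6)*207) = 2953 - (112 + 69/2) = 2953 - 1*293/2 = 2953 - 293/2 = 5613/2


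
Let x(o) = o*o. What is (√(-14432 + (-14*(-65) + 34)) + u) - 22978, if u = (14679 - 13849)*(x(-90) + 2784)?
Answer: 9010742 + 4*I*√843 ≈ 9.0107e+6 + 116.14*I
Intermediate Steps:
x(o) = o²
u = 9033720 (u = (14679 - 13849)*((-90)² + 2784) = 830*(8100 + 2784) = 830*10884 = 9033720)
(√(-14432 + (-14*(-65) + 34)) + u) - 22978 = (√(-14432 + (-14*(-65) + 34)) + 9033720) - 22978 = (√(-14432 + (910 + 34)) + 9033720) - 22978 = (√(-14432 + 944) + 9033720) - 22978 = (√(-13488) + 9033720) - 22978 = (4*I*√843 + 9033720) - 22978 = (9033720 + 4*I*√843) - 22978 = 9010742 + 4*I*√843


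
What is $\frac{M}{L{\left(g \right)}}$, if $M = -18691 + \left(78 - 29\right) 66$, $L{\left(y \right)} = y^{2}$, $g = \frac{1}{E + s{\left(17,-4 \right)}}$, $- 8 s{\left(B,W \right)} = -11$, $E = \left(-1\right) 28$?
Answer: $- \frac{701268633}{64} \approx -1.0957 \cdot 10^{7}$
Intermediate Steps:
$E = -28$
$s{\left(B,W \right)} = \frac{11}{8}$ ($s{\left(B,W \right)} = \left(- \frac{1}{8}\right) \left(-11\right) = \frac{11}{8}$)
$g = - \frac{8}{213}$ ($g = \frac{1}{-28 + \frac{11}{8}} = \frac{1}{- \frac{213}{8}} = - \frac{8}{213} \approx -0.037559$)
$M = -15457$ ($M = -18691 + 49 \cdot 66 = -18691 + 3234 = -15457$)
$\frac{M}{L{\left(g \right)}} = - \frac{15457}{\left(- \frac{8}{213}\right)^{2}} = - \frac{15457}{\frac{64}{45369}} = \left(-15457\right) \frac{45369}{64} = - \frac{701268633}{64}$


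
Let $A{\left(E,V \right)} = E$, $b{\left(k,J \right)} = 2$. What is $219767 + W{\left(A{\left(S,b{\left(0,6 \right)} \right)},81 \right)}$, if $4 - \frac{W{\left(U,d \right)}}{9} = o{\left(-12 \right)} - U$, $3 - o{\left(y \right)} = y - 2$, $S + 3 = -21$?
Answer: $219434$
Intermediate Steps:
$S = -24$ ($S = -3 - 21 = -24$)
$o{\left(y \right)} = 5 - y$ ($o{\left(y \right)} = 3 - \left(y - 2\right) = 3 - \left(-2 + y\right) = 5 - y$)
$W{\left(U,d \right)} = -117 + 9 U$ ($W{\left(U,d \right)} = 36 - 9 \left(\left(5 - -12\right) - U\right) = 36 - 9 \left(\left(5 + 12\right) - U\right) = 36 - 9 \left(17 - U\right) = 36 + \left(-153 + 9 U\right) = -117 + 9 U$)
$219767 + W{\left(A{\left(S,b{\left(0,6 \right)} \right)},81 \right)} = 219767 + \left(-117 + 9 \left(-24\right)\right) = 219767 - 333 = 219434$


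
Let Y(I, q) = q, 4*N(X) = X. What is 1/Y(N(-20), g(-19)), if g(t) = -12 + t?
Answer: -1/31 ≈ -0.032258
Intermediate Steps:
N(X) = X/4
1/Y(N(-20), g(-19)) = 1/(-12 - 19) = 1/(-31) = -1/31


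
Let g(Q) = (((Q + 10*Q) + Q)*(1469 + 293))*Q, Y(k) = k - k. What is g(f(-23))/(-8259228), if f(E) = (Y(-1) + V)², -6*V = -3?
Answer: -881/5506152 ≈ -0.00016000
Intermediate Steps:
V = ½ (V = -⅙*(-3) = ½ ≈ 0.50000)
Y(k) = 0
f(E) = ¼ (f(E) = (0 + ½)² = (½)² = ¼)
g(Q) = 21144*Q² (g(Q) = ((11*Q + Q)*1762)*Q = ((12*Q)*1762)*Q = (21144*Q)*Q = 21144*Q²)
g(f(-23))/(-8259228) = (21144*(¼)²)/(-8259228) = (21144*(1/16))*(-1/8259228) = (2643/2)*(-1/8259228) = -881/5506152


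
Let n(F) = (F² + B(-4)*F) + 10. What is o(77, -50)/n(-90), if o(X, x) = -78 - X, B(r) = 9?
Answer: -31/1460 ≈ -0.021233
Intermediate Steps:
n(F) = 10 + F² + 9*F (n(F) = (F² + 9*F) + 10 = 10 + F² + 9*F)
o(77, -50)/n(-90) = (-78 - 1*77)/(10 + (-90)² + 9*(-90)) = (-78 - 77)/(10 + 8100 - 810) = -155/7300 = -155*1/7300 = -31/1460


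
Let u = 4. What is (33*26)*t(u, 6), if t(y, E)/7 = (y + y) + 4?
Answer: 72072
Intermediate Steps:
t(y, E) = 28 + 14*y (t(y, E) = 7*((y + y) + 4) = 7*(2*y + 4) = 7*(4 + 2*y) = 28 + 14*y)
(33*26)*t(u, 6) = (33*26)*(28 + 14*4) = 858*(28 + 56) = 858*84 = 72072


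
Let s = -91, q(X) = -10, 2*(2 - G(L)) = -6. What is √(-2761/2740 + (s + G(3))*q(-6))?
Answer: √1612242715/1370 ≈ 29.309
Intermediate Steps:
G(L) = 5 (G(L) = 2 - ½*(-6) = 2 + 3 = 5)
√(-2761/2740 + (s + G(3))*q(-6)) = √(-2761/2740 + (-91 + 5)*(-10)) = √(-2761*1/2740 - 86*(-10)) = √(-2761/2740 + 860) = √(2353639/2740) = √1612242715/1370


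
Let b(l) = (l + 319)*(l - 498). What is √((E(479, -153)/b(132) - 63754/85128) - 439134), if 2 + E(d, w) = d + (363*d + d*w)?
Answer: I*√150534498958145252666331/585489102 ≈ 662.67*I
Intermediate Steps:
b(l) = (-498 + l)*(319 + l) (b(l) = (319 + l)*(-498 + l) = (-498 + l)*(319 + l))
E(d, w) = -2 + 364*d + d*w (E(d, w) = -2 + (d + (363*d + d*w)) = -2 + (364*d + d*w) = -2 + 364*d + d*w)
√((E(479, -153)/b(132) - 63754/85128) - 439134) = √(((-2 + 364*479 + 479*(-153))/(-158862 + 132² - 179*132) - 63754/85128) - 439134) = √(((-2 + 174356 - 73287)/(-158862 + 17424 - 23628) - 63754*1/85128) - 439134) = √((101067/(-165066) - 31877/42564) - 439134) = √((101067*(-1/165066) - 31877/42564) - 439134) = √((-33689/55022 - 31877/42564) - 439134) = √(-1593937445/1170978204 - 439134) = √(-514217936572781/1170978204) = I*√150534498958145252666331/585489102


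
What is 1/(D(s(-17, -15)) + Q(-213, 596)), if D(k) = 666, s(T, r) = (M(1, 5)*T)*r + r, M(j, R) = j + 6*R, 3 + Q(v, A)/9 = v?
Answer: -1/1278 ≈ -0.00078247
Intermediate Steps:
Q(v, A) = -27 + 9*v
s(T, r) = r + 31*T*r (s(T, r) = ((1 + 6*5)*T)*r + r = ((1 + 30)*T)*r + r = (31*T)*r + r = 31*T*r + r = r + 31*T*r)
1/(D(s(-17, -15)) + Q(-213, 596)) = 1/(666 + (-27 + 9*(-213))) = 1/(666 + (-27 - 1917)) = 1/(666 - 1944) = 1/(-1278) = -1/1278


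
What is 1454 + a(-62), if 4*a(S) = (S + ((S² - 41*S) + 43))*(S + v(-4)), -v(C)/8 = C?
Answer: -92597/2 ≈ -46299.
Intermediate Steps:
v(C) = -8*C
a(S) = (32 + S)*(43 + S² - 40*S)/4 (a(S) = ((S + ((S² - 41*S) + 43))*(S - 8*(-4)))/4 = ((S + (43 + S² - 41*S))*(S + 32))/4 = ((43 + S² - 40*S)*(32 + S))/4 = ((32 + S)*(43 + S² - 40*S))/4 = (32 + S)*(43 + S² - 40*S)/4)
1454 + a(-62) = 1454 + (344 - 2*(-62)² - 1237/4*(-62) + (¼)*(-62)³) = 1454 + (344 - 2*3844 + 38347/2 + (¼)*(-238328)) = 1454 + (344 - 7688 + 38347/2 - 59582) = 1454 - 95505/2 = -92597/2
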